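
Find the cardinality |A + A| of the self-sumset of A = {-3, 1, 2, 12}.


A + A = {a + a' : a, a' ∈ A}; |A| = 4.
General bounds: 2|A| - 1 ≤ |A + A| ≤ |A|(|A|+1)/2, i.e. 7 ≤ |A + A| ≤ 10.
Lower bound 2|A|-1 is attained iff A is an arithmetic progression.
Enumerate sums a + a' for a ≤ a' (symmetric, so this suffices):
a = -3: -3+-3=-6, -3+1=-2, -3+2=-1, -3+12=9
a = 1: 1+1=2, 1+2=3, 1+12=13
a = 2: 2+2=4, 2+12=14
a = 12: 12+12=24
Distinct sums: {-6, -2, -1, 2, 3, 4, 9, 13, 14, 24}
|A + A| = 10

|A + A| = 10


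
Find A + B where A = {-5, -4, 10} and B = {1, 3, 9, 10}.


A + B = {a + b : a ∈ A, b ∈ B}.
Enumerate all |A|·|B| = 3·4 = 12 pairs (a, b) and collect distinct sums.
a = -5: -5+1=-4, -5+3=-2, -5+9=4, -5+10=5
a = -4: -4+1=-3, -4+3=-1, -4+9=5, -4+10=6
a = 10: 10+1=11, 10+3=13, 10+9=19, 10+10=20
Collecting distinct sums: A + B = {-4, -3, -2, -1, 4, 5, 6, 11, 13, 19, 20}
|A + B| = 11

A + B = {-4, -3, -2, -1, 4, 5, 6, 11, 13, 19, 20}


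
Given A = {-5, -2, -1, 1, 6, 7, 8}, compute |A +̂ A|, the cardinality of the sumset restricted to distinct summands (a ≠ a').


Restricted sumset: A +̂ A = {a + a' : a ∈ A, a' ∈ A, a ≠ a'}.
Equivalently, take A + A and drop any sum 2a that is achievable ONLY as a + a for a ∈ A (i.e. sums representable only with equal summands).
Enumerate pairs (a, a') with a < a' (symmetric, so each unordered pair gives one sum; this covers all a ≠ a'):
  -5 + -2 = -7
  -5 + -1 = -6
  -5 + 1 = -4
  -5 + 6 = 1
  -5 + 7 = 2
  -5 + 8 = 3
  -2 + -1 = -3
  -2 + 1 = -1
  -2 + 6 = 4
  -2 + 7 = 5
  -2 + 8 = 6
  -1 + 1 = 0
  -1 + 6 = 5
  -1 + 7 = 6
  -1 + 8 = 7
  1 + 6 = 7
  1 + 7 = 8
  1 + 8 = 9
  6 + 7 = 13
  6 + 8 = 14
  7 + 8 = 15
Collected distinct sums: {-7, -6, -4, -3, -1, 0, 1, 2, 3, 4, 5, 6, 7, 8, 9, 13, 14, 15}
|A +̂ A| = 18
(Reference bound: |A +̂ A| ≥ 2|A| - 3 for |A| ≥ 2, with |A| = 7 giving ≥ 11.)

|A +̂ A| = 18


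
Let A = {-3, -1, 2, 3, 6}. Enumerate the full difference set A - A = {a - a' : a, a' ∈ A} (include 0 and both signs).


A - A = {a - a' : a, a' ∈ A}.
Compute a - a' for each ordered pair (a, a'):
a = -3: -3--3=0, -3--1=-2, -3-2=-5, -3-3=-6, -3-6=-9
a = -1: -1--3=2, -1--1=0, -1-2=-3, -1-3=-4, -1-6=-7
a = 2: 2--3=5, 2--1=3, 2-2=0, 2-3=-1, 2-6=-4
a = 3: 3--3=6, 3--1=4, 3-2=1, 3-3=0, 3-6=-3
a = 6: 6--3=9, 6--1=7, 6-2=4, 6-3=3, 6-6=0
Collecting distinct values (and noting 0 appears from a-a):
A - A = {-9, -7, -6, -5, -4, -3, -2, -1, 0, 1, 2, 3, 4, 5, 6, 7, 9}
|A - A| = 17

A - A = {-9, -7, -6, -5, -4, -3, -2, -1, 0, 1, 2, 3, 4, 5, 6, 7, 9}


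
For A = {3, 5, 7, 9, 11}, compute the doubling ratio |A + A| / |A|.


|A| = 5.
Compute A + A by enumerating all 25 pairs.
A + A = {6, 8, 10, 12, 14, 16, 18, 20, 22}, so |A + A| = 9.
K = |A + A| / |A| = 9/5 (already in lowest terms) ≈ 1.8000.
Reference: AP of size 5 gives K = 9/5 ≈ 1.8000; a fully generic set of size 5 gives K ≈ 3.0000.

|A| = 5, |A + A| = 9, K = 9/5.


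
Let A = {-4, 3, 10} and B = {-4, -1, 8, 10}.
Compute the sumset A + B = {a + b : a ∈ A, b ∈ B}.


A + B = {a + b : a ∈ A, b ∈ B}.
Enumerate all |A|·|B| = 3·4 = 12 pairs (a, b) and collect distinct sums.
a = -4: -4+-4=-8, -4+-1=-5, -4+8=4, -4+10=6
a = 3: 3+-4=-1, 3+-1=2, 3+8=11, 3+10=13
a = 10: 10+-4=6, 10+-1=9, 10+8=18, 10+10=20
Collecting distinct sums: A + B = {-8, -5, -1, 2, 4, 6, 9, 11, 13, 18, 20}
|A + B| = 11

A + B = {-8, -5, -1, 2, 4, 6, 9, 11, 13, 18, 20}


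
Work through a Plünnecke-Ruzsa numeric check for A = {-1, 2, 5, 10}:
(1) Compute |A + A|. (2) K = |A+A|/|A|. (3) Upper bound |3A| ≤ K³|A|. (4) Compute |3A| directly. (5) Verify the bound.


|A| = 4.
Step 1: Compute A + A by enumerating all 16 pairs.
A + A = {-2, 1, 4, 7, 9, 10, 12, 15, 20}, so |A + A| = 9.
Step 2: Doubling constant K = |A + A|/|A| = 9/4 = 9/4 ≈ 2.2500.
Step 3: Plünnecke-Ruzsa gives |3A| ≤ K³·|A| = (2.2500)³ · 4 ≈ 45.5625.
Step 4: Compute 3A = A + A + A directly by enumerating all triples (a,b,c) ∈ A³; |3A| = 16.
Step 5: Check 16 ≤ 45.5625? Yes ✓.

K = 9/4, Plünnecke-Ruzsa bound K³|A| ≈ 45.5625, |3A| = 16, inequality holds.


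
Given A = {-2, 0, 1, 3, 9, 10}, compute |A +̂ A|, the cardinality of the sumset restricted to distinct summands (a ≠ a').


Restricted sumset: A +̂ A = {a + a' : a ∈ A, a' ∈ A, a ≠ a'}.
Equivalently, take A + A and drop any sum 2a that is achievable ONLY as a + a for a ∈ A (i.e. sums representable only with equal summands).
Enumerate pairs (a, a') with a < a' (symmetric, so each unordered pair gives one sum; this covers all a ≠ a'):
  -2 + 0 = -2
  -2 + 1 = -1
  -2 + 3 = 1
  -2 + 9 = 7
  -2 + 10 = 8
  0 + 1 = 1
  0 + 3 = 3
  0 + 9 = 9
  0 + 10 = 10
  1 + 3 = 4
  1 + 9 = 10
  1 + 10 = 11
  3 + 9 = 12
  3 + 10 = 13
  9 + 10 = 19
Collected distinct sums: {-2, -1, 1, 3, 4, 7, 8, 9, 10, 11, 12, 13, 19}
|A +̂ A| = 13
(Reference bound: |A +̂ A| ≥ 2|A| - 3 for |A| ≥ 2, with |A| = 6 giving ≥ 9.)

|A +̂ A| = 13


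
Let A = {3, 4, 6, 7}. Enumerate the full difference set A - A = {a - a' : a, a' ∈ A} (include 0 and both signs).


A - A = {a - a' : a, a' ∈ A}.
Compute a - a' for each ordered pair (a, a'):
a = 3: 3-3=0, 3-4=-1, 3-6=-3, 3-7=-4
a = 4: 4-3=1, 4-4=0, 4-6=-2, 4-7=-3
a = 6: 6-3=3, 6-4=2, 6-6=0, 6-7=-1
a = 7: 7-3=4, 7-4=3, 7-6=1, 7-7=0
Collecting distinct values (and noting 0 appears from a-a):
A - A = {-4, -3, -2, -1, 0, 1, 2, 3, 4}
|A - A| = 9

A - A = {-4, -3, -2, -1, 0, 1, 2, 3, 4}


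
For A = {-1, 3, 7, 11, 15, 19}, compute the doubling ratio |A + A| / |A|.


|A| = 6.
Compute A + A by enumerating all 36 pairs.
A + A = {-2, 2, 6, 10, 14, 18, 22, 26, 30, 34, 38}, so |A + A| = 11.
K = |A + A| / |A| = 11/6 (already in lowest terms) ≈ 1.8333.
Reference: AP of size 6 gives K = 11/6 ≈ 1.8333; a fully generic set of size 6 gives K ≈ 3.5000.

|A| = 6, |A + A| = 11, K = 11/6.


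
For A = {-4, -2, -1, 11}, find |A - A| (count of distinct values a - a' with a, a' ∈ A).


A - A = {a - a' : a, a' ∈ A}; |A| = 4.
Bounds: 2|A|-1 ≤ |A - A| ≤ |A|² - |A| + 1, i.e. 7 ≤ |A - A| ≤ 13.
Note: 0 ∈ A - A always (from a - a). The set is symmetric: if d ∈ A - A then -d ∈ A - A.
Enumerate nonzero differences d = a - a' with a > a' (then include -d):
Positive differences: {1, 2, 3, 12, 13, 15}
Full difference set: {0} ∪ (positive diffs) ∪ (negative diffs).
|A - A| = 1 + 2·6 = 13 (matches direct enumeration: 13).

|A - A| = 13


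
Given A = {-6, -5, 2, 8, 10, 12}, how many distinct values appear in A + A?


A + A = {a + a' : a, a' ∈ A}; |A| = 6.
General bounds: 2|A| - 1 ≤ |A + A| ≤ |A|(|A|+1)/2, i.e. 11 ≤ |A + A| ≤ 21.
Lower bound 2|A|-1 is attained iff A is an arithmetic progression.
Enumerate sums a + a' for a ≤ a' (symmetric, so this suffices):
a = -6: -6+-6=-12, -6+-5=-11, -6+2=-4, -6+8=2, -6+10=4, -6+12=6
a = -5: -5+-5=-10, -5+2=-3, -5+8=3, -5+10=5, -5+12=7
a = 2: 2+2=4, 2+8=10, 2+10=12, 2+12=14
a = 8: 8+8=16, 8+10=18, 8+12=20
a = 10: 10+10=20, 10+12=22
a = 12: 12+12=24
Distinct sums: {-12, -11, -10, -4, -3, 2, 3, 4, 5, 6, 7, 10, 12, 14, 16, 18, 20, 22, 24}
|A + A| = 19

|A + A| = 19


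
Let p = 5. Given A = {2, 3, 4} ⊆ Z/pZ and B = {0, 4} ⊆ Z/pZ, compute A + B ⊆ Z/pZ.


Work in Z/5Z: reduce every sum a + b modulo 5.
Enumerate all 6 pairs:
a = 2: 2+0=2, 2+4=1
a = 3: 3+0=3, 3+4=2
a = 4: 4+0=4, 4+4=3
Distinct residues collected: {1, 2, 3, 4}
|A + B| = 4 (out of 5 total residues).

A + B = {1, 2, 3, 4}


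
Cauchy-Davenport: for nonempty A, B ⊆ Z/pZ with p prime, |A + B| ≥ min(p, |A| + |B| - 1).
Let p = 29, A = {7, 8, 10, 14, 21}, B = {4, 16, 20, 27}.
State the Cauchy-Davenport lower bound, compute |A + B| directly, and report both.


Cauchy-Davenport: |A + B| ≥ min(p, |A| + |B| - 1) for A, B nonempty in Z/pZ.
|A| = 5, |B| = 4, p = 29.
CD lower bound = min(29, 5 + 4 - 1) = min(29, 8) = 8.
Compute A + B mod 29 directly:
a = 7: 7+4=11, 7+16=23, 7+20=27, 7+27=5
a = 8: 8+4=12, 8+16=24, 8+20=28, 8+27=6
a = 10: 10+4=14, 10+16=26, 10+20=1, 10+27=8
a = 14: 14+4=18, 14+16=1, 14+20=5, 14+27=12
a = 21: 21+4=25, 21+16=8, 21+20=12, 21+27=19
A + B = {1, 5, 6, 8, 11, 12, 14, 18, 19, 23, 24, 25, 26, 27, 28}, so |A + B| = 15.
Verify: 15 ≥ 8? Yes ✓.

CD lower bound = 8, actual |A + B| = 15.


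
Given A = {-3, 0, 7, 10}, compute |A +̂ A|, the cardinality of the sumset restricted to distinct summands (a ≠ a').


Restricted sumset: A +̂ A = {a + a' : a ∈ A, a' ∈ A, a ≠ a'}.
Equivalently, take A + A and drop any sum 2a that is achievable ONLY as a + a for a ∈ A (i.e. sums representable only with equal summands).
Enumerate pairs (a, a') with a < a' (symmetric, so each unordered pair gives one sum; this covers all a ≠ a'):
  -3 + 0 = -3
  -3 + 7 = 4
  -3 + 10 = 7
  0 + 7 = 7
  0 + 10 = 10
  7 + 10 = 17
Collected distinct sums: {-3, 4, 7, 10, 17}
|A +̂ A| = 5
(Reference bound: |A +̂ A| ≥ 2|A| - 3 for |A| ≥ 2, with |A| = 4 giving ≥ 5.)

|A +̂ A| = 5


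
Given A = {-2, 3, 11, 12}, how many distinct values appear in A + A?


A + A = {a + a' : a, a' ∈ A}; |A| = 4.
General bounds: 2|A| - 1 ≤ |A + A| ≤ |A|(|A|+1)/2, i.e. 7 ≤ |A + A| ≤ 10.
Lower bound 2|A|-1 is attained iff A is an arithmetic progression.
Enumerate sums a + a' for a ≤ a' (symmetric, so this suffices):
a = -2: -2+-2=-4, -2+3=1, -2+11=9, -2+12=10
a = 3: 3+3=6, 3+11=14, 3+12=15
a = 11: 11+11=22, 11+12=23
a = 12: 12+12=24
Distinct sums: {-4, 1, 6, 9, 10, 14, 15, 22, 23, 24}
|A + A| = 10

|A + A| = 10


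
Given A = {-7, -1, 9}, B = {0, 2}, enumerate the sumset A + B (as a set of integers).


A + B = {a + b : a ∈ A, b ∈ B}.
Enumerate all |A|·|B| = 3·2 = 6 pairs (a, b) and collect distinct sums.
a = -7: -7+0=-7, -7+2=-5
a = -1: -1+0=-1, -1+2=1
a = 9: 9+0=9, 9+2=11
Collecting distinct sums: A + B = {-7, -5, -1, 1, 9, 11}
|A + B| = 6

A + B = {-7, -5, -1, 1, 9, 11}


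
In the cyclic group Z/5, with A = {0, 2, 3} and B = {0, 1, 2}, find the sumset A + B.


Work in Z/5Z: reduce every sum a + b modulo 5.
Enumerate all 9 pairs:
a = 0: 0+0=0, 0+1=1, 0+2=2
a = 2: 2+0=2, 2+1=3, 2+2=4
a = 3: 3+0=3, 3+1=4, 3+2=0
Distinct residues collected: {0, 1, 2, 3, 4}
|A + B| = 5 (out of 5 total residues).

A + B = {0, 1, 2, 3, 4}


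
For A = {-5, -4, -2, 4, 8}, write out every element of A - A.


A - A = {a - a' : a, a' ∈ A}.
Compute a - a' for each ordered pair (a, a'):
a = -5: -5--5=0, -5--4=-1, -5--2=-3, -5-4=-9, -5-8=-13
a = -4: -4--5=1, -4--4=0, -4--2=-2, -4-4=-8, -4-8=-12
a = -2: -2--5=3, -2--4=2, -2--2=0, -2-4=-6, -2-8=-10
a = 4: 4--5=9, 4--4=8, 4--2=6, 4-4=0, 4-8=-4
a = 8: 8--5=13, 8--4=12, 8--2=10, 8-4=4, 8-8=0
Collecting distinct values (and noting 0 appears from a-a):
A - A = {-13, -12, -10, -9, -8, -6, -4, -3, -2, -1, 0, 1, 2, 3, 4, 6, 8, 9, 10, 12, 13}
|A - A| = 21

A - A = {-13, -12, -10, -9, -8, -6, -4, -3, -2, -1, 0, 1, 2, 3, 4, 6, 8, 9, 10, 12, 13}


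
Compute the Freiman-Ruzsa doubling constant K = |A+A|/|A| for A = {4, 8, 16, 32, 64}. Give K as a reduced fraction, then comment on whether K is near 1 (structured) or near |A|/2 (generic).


|A| = 5.
Compute A + A by enumerating all 25 pairs.
A + A = {8, 12, 16, 20, 24, 32, 36, 40, 48, 64, 68, 72, 80, 96, 128}, so |A + A| = 15.
K = |A + A| / |A| = 15/5 = 3/1 ≈ 3.0000.
Reference: AP of size 5 gives K = 9/5 ≈ 1.8000; a fully generic set of size 5 gives K ≈ 3.0000.

|A| = 5, |A + A| = 15, K = 15/5 = 3/1.


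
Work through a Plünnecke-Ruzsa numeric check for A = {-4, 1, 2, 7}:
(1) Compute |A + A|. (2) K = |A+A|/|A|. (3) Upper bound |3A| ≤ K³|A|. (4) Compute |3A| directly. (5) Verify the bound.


|A| = 4.
Step 1: Compute A + A by enumerating all 16 pairs.
A + A = {-8, -3, -2, 2, 3, 4, 8, 9, 14}, so |A + A| = 9.
Step 2: Doubling constant K = |A + A|/|A| = 9/4 = 9/4 ≈ 2.2500.
Step 3: Plünnecke-Ruzsa gives |3A| ≤ K³·|A| = (2.2500)³ · 4 ≈ 45.5625.
Step 4: Compute 3A = A + A + A directly by enumerating all triples (a,b,c) ∈ A³; |3A| = 16.
Step 5: Check 16 ≤ 45.5625? Yes ✓.

K = 9/4, Plünnecke-Ruzsa bound K³|A| ≈ 45.5625, |3A| = 16, inequality holds.


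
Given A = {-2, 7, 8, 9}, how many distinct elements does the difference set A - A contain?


A - A = {a - a' : a, a' ∈ A}; |A| = 4.
Bounds: 2|A|-1 ≤ |A - A| ≤ |A|² - |A| + 1, i.e. 7 ≤ |A - A| ≤ 13.
Note: 0 ∈ A - A always (from a - a). The set is symmetric: if d ∈ A - A then -d ∈ A - A.
Enumerate nonzero differences d = a - a' with a > a' (then include -d):
Positive differences: {1, 2, 9, 10, 11}
Full difference set: {0} ∪ (positive diffs) ∪ (negative diffs).
|A - A| = 1 + 2·5 = 11 (matches direct enumeration: 11).

|A - A| = 11


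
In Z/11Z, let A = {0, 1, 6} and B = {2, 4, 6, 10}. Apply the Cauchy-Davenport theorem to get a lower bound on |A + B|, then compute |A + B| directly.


Cauchy-Davenport: |A + B| ≥ min(p, |A| + |B| - 1) for A, B nonempty in Z/pZ.
|A| = 3, |B| = 4, p = 11.
CD lower bound = min(11, 3 + 4 - 1) = min(11, 6) = 6.
Compute A + B mod 11 directly:
a = 0: 0+2=2, 0+4=4, 0+6=6, 0+10=10
a = 1: 1+2=3, 1+4=5, 1+6=7, 1+10=0
a = 6: 6+2=8, 6+4=10, 6+6=1, 6+10=5
A + B = {0, 1, 2, 3, 4, 5, 6, 7, 8, 10}, so |A + B| = 10.
Verify: 10 ≥ 6? Yes ✓.

CD lower bound = 6, actual |A + B| = 10.


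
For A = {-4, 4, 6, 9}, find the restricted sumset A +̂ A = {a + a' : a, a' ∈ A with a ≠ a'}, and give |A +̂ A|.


Restricted sumset: A +̂ A = {a + a' : a ∈ A, a' ∈ A, a ≠ a'}.
Equivalently, take A + A and drop any sum 2a that is achievable ONLY as a + a for a ∈ A (i.e. sums representable only with equal summands).
Enumerate pairs (a, a') with a < a' (symmetric, so each unordered pair gives one sum; this covers all a ≠ a'):
  -4 + 4 = 0
  -4 + 6 = 2
  -4 + 9 = 5
  4 + 6 = 10
  4 + 9 = 13
  6 + 9 = 15
Collected distinct sums: {0, 2, 5, 10, 13, 15}
|A +̂ A| = 6
(Reference bound: |A +̂ A| ≥ 2|A| - 3 for |A| ≥ 2, with |A| = 4 giving ≥ 5.)

|A +̂ A| = 6


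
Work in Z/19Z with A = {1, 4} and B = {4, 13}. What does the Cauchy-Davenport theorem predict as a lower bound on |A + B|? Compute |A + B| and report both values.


Cauchy-Davenport: |A + B| ≥ min(p, |A| + |B| - 1) for A, B nonempty in Z/pZ.
|A| = 2, |B| = 2, p = 19.
CD lower bound = min(19, 2 + 2 - 1) = min(19, 3) = 3.
Compute A + B mod 19 directly:
a = 1: 1+4=5, 1+13=14
a = 4: 4+4=8, 4+13=17
A + B = {5, 8, 14, 17}, so |A + B| = 4.
Verify: 4 ≥ 3? Yes ✓.

CD lower bound = 3, actual |A + B| = 4.


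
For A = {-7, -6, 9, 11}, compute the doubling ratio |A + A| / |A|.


|A| = 4.
Compute A + A by enumerating all 16 pairs.
A + A = {-14, -13, -12, 2, 3, 4, 5, 18, 20, 22}, so |A + A| = 10.
K = |A + A| / |A| = 10/4 = 5/2 ≈ 2.5000.
Reference: AP of size 4 gives K = 7/4 ≈ 1.7500; a fully generic set of size 4 gives K ≈ 2.5000.

|A| = 4, |A + A| = 10, K = 10/4 = 5/2.


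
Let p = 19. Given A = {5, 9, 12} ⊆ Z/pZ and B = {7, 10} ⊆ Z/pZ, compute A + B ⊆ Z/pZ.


Work in Z/19Z: reduce every sum a + b modulo 19.
Enumerate all 6 pairs:
a = 5: 5+7=12, 5+10=15
a = 9: 9+7=16, 9+10=0
a = 12: 12+7=0, 12+10=3
Distinct residues collected: {0, 3, 12, 15, 16}
|A + B| = 5 (out of 19 total residues).

A + B = {0, 3, 12, 15, 16}


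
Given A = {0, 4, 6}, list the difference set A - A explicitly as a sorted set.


A - A = {a - a' : a, a' ∈ A}.
Compute a - a' for each ordered pair (a, a'):
a = 0: 0-0=0, 0-4=-4, 0-6=-6
a = 4: 4-0=4, 4-4=0, 4-6=-2
a = 6: 6-0=6, 6-4=2, 6-6=0
Collecting distinct values (and noting 0 appears from a-a):
A - A = {-6, -4, -2, 0, 2, 4, 6}
|A - A| = 7

A - A = {-6, -4, -2, 0, 2, 4, 6}


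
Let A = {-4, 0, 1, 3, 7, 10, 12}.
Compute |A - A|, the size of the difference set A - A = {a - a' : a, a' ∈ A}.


A - A = {a - a' : a, a' ∈ A}; |A| = 7.
Bounds: 2|A|-1 ≤ |A - A| ≤ |A|² - |A| + 1, i.e. 13 ≤ |A - A| ≤ 43.
Note: 0 ∈ A - A always (from a - a). The set is symmetric: if d ∈ A - A then -d ∈ A - A.
Enumerate nonzero differences d = a - a' with a > a' (then include -d):
Positive differences: {1, 2, 3, 4, 5, 6, 7, 9, 10, 11, 12, 14, 16}
Full difference set: {0} ∪ (positive diffs) ∪ (negative diffs).
|A - A| = 1 + 2·13 = 27 (matches direct enumeration: 27).

|A - A| = 27


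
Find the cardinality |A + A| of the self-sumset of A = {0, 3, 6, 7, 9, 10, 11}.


A + A = {a + a' : a, a' ∈ A}; |A| = 7.
General bounds: 2|A| - 1 ≤ |A + A| ≤ |A|(|A|+1)/2, i.e. 13 ≤ |A + A| ≤ 28.
Lower bound 2|A|-1 is attained iff A is an arithmetic progression.
Enumerate sums a + a' for a ≤ a' (symmetric, so this suffices):
a = 0: 0+0=0, 0+3=3, 0+6=6, 0+7=7, 0+9=9, 0+10=10, 0+11=11
a = 3: 3+3=6, 3+6=9, 3+7=10, 3+9=12, 3+10=13, 3+11=14
a = 6: 6+6=12, 6+7=13, 6+9=15, 6+10=16, 6+11=17
a = 7: 7+7=14, 7+9=16, 7+10=17, 7+11=18
a = 9: 9+9=18, 9+10=19, 9+11=20
a = 10: 10+10=20, 10+11=21
a = 11: 11+11=22
Distinct sums: {0, 3, 6, 7, 9, 10, 11, 12, 13, 14, 15, 16, 17, 18, 19, 20, 21, 22}
|A + A| = 18

|A + A| = 18


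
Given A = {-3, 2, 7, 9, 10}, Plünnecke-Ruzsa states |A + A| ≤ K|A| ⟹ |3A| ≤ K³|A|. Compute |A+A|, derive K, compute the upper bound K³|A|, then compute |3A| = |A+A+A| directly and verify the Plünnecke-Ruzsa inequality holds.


|A| = 5.
Step 1: Compute A + A by enumerating all 25 pairs.
A + A = {-6, -1, 4, 6, 7, 9, 11, 12, 14, 16, 17, 18, 19, 20}, so |A + A| = 14.
Step 2: Doubling constant K = |A + A|/|A| = 14/5 = 14/5 ≈ 2.8000.
Step 3: Plünnecke-Ruzsa gives |3A| ≤ K³·|A| = (2.8000)³ · 5 ≈ 109.7600.
Step 4: Compute 3A = A + A + A directly by enumerating all triples (a,b,c) ∈ A³; |3A| = 27.
Step 5: Check 27 ≤ 109.7600? Yes ✓.

K = 14/5, Plünnecke-Ruzsa bound K³|A| ≈ 109.7600, |3A| = 27, inequality holds.


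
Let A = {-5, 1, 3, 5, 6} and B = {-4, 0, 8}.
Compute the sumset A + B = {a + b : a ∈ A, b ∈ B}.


A + B = {a + b : a ∈ A, b ∈ B}.
Enumerate all |A|·|B| = 5·3 = 15 pairs (a, b) and collect distinct sums.
a = -5: -5+-4=-9, -5+0=-5, -5+8=3
a = 1: 1+-4=-3, 1+0=1, 1+8=9
a = 3: 3+-4=-1, 3+0=3, 3+8=11
a = 5: 5+-4=1, 5+0=5, 5+8=13
a = 6: 6+-4=2, 6+0=6, 6+8=14
Collecting distinct sums: A + B = {-9, -5, -3, -1, 1, 2, 3, 5, 6, 9, 11, 13, 14}
|A + B| = 13

A + B = {-9, -5, -3, -1, 1, 2, 3, 5, 6, 9, 11, 13, 14}


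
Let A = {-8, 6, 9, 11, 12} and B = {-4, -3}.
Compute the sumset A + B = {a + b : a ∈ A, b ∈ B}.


A + B = {a + b : a ∈ A, b ∈ B}.
Enumerate all |A|·|B| = 5·2 = 10 pairs (a, b) and collect distinct sums.
a = -8: -8+-4=-12, -8+-3=-11
a = 6: 6+-4=2, 6+-3=3
a = 9: 9+-4=5, 9+-3=6
a = 11: 11+-4=7, 11+-3=8
a = 12: 12+-4=8, 12+-3=9
Collecting distinct sums: A + B = {-12, -11, 2, 3, 5, 6, 7, 8, 9}
|A + B| = 9

A + B = {-12, -11, 2, 3, 5, 6, 7, 8, 9}


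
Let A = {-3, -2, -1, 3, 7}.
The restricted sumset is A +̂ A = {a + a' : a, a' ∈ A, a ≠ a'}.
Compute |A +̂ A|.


Restricted sumset: A +̂ A = {a + a' : a ∈ A, a' ∈ A, a ≠ a'}.
Equivalently, take A + A and drop any sum 2a that is achievable ONLY as a + a for a ∈ A (i.e. sums representable only with equal summands).
Enumerate pairs (a, a') with a < a' (symmetric, so each unordered pair gives one sum; this covers all a ≠ a'):
  -3 + -2 = -5
  -3 + -1 = -4
  -3 + 3 = 0
  -3 + 7 = 4
  -2 + -1 = -3
  -2 + 3 = 1
  -2 + 7 = 5
  -1 + 3 = 2
  -1 + 7 = 6
  3 + 7 = 10
Collected distinct sums: {-5, -4, -3, 0, 1, 2, 4, 5, 6, 10}
|A +̂ A| = 10
(Reference bound: |A +̂ A| ≥ 2|A| - 3 for |A| ≥ 2, with |A| = 5 giving ≥ 7.)

|A +̂ A| = 10


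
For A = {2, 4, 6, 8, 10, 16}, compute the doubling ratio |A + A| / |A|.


|A| = 6.
Compute A + A by enumerating all 36 pairs.
A + A = {4, 6, 8, 10, 12, 14, 16, 18, 20, 22, 24, 26, 32}, so |A + A| = 13.
K = |A + A| / |A| = 13/6 (already in lowest terms) ≈ 2.1667.
Reference: AP of size 6 gives K = 11/6 ≈ 1.8333; a fully generic set of size 6 gives K ≈ 3.5000.

|A| = 6, |A + A| = 13, K = 13/6.


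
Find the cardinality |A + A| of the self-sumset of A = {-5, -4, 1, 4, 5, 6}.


A + A = {a + a' : a, a' ∈ A}; |A| = 6.
General bounds: 2|A| - 1 ≤ |A + A| ≤ |A|(|A|+1)/2, i.e. 11 ≤ |A + A| ≤ 21.
Lower bound 2|A|-1 is attained iff A is an arithmetic progression.
Enumerate sums a + a' for a ≤ a' (symmetric, so this suffices):
a = -5: -5+-5=-10, -5+-4=-9, -5+1=-4, -5+4=-1, -5+5=0, -5+6=1
a = -4: -4+-4=-8, -4+1=-3, -4+4=0, -4+5=1, -4+6=2
a = 1: 1+1=2, 1+4=5, 1+5=6, 1+6=7
a = 4: 4+4=8, 4+5=9, 4+6=10
a = 5: 5+5=10, 5+6=11
a = 6: 6+6=12
Distinct sums: {-10, -9, -8, -4, -3, -1, 0, 1, 2, 5, 6, 7, 8, 9, 10, 11, 12}
|A + A| = 17

|A + A| = 17


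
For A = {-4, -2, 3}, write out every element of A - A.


A - A = {a - a' : a, a' ∈ A}.
Compute a - a' for each ordered pair (a, a'):
a = -4: -4--4=0, -4--2=-2, -4-3=-7
a = -2: -2--4=2, -2--2=0, -2-3=-5
a = 3: 3--4=7, 3--2=5, 3-3=0
Collecting distinct values (and noting 0 appears from a-a):
A - A = {-7, -5, -2, 0, 2, 5, 7}
|A - A| = 7

A - A = {-7, -5, -2, 0, 2, 5, 7}


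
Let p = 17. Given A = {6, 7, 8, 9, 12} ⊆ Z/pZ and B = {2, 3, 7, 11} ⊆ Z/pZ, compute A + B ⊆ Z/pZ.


Work in Z/17Z: reduce every sum a + b modulo 17.
Enumerate all 20 pairs:
a = 6: 6+2=8, 6+3=9, 6+7=13, 6+11=0
a = 7: 7+2=9, 7+3=10, 7+7=14, 7+11=1
a = 8: 8+2=10, 8+3=11, 8+7=15, 8+11=2
a = 9: 9+2=11, 9+3=12, 9+7=16, 9+11=3
a = 12: 12+2=14, 12+3=15, 12+7=2, 12+11=6
Distinct residues collected: {0, 1, 2, 3, 6, 8, 9, 10, 11, 12, 13, 14, 15, 16}
|A + B| = 14 (out of 17 total residues).

A + B = {0, 1, 2, 3, 6, 8, 9, 10, 11, 12, 13, 14, 15, 16}


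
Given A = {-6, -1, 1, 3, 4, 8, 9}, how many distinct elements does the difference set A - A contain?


A - A = {a - a' : a, a' ∈ A}; |A| = 7.
Bounds: 2|A|-1 ≤ |A - A| ≤ |A|² - |A| + 1, i.e. 13 ≤ |A - A| ≤ 43.
Note: 0 ∈ A - A always (from a - a). The set is symmetric: if d ∈ A - A then -d ∈ A - A.
Enumerate nonzero differences d = a - a' with a > a' (then include -d):
Positive differences: {1, 2, 3, 4, 5, 6, 7, 8, 9, 10, 14, 15}
Full difference set: {0} ∪ (positive diffs) ∪ (negative diffs).
|A - A| = 1 + 2·12 = 25 (matches direct enumeration: 25).

|A - A| = 25


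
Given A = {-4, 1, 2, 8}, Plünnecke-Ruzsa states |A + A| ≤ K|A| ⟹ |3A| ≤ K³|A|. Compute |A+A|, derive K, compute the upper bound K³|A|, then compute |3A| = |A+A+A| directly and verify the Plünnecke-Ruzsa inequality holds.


|A| = 4.
Step 1: Compute A + A by enumerating all 16 pairs.
A + A = {-8, -3, -2, 2, 3, 4, 9, 10, 16}, so |A + A| = 9.
Step 2: Doubling constant K = |A + A|/|A| = 9/4 = 9/4 ≈ 2.2500.
Step 3: Plünnecke-Ruzsa gives |3A| ≤ K³·|A| = (2.2500)³ · 4 ≈ 45.5625.
Step 4: Compute 3A = A + A + A directly by enumerating all triples (a,b,c) ∈ A³; |3A| = 16.
Step 5: Check 16 ≤ 45.5625? Yes ✓.

K = 9/4, Plünnecke-Ruzsa bound K³|A| ≈ 45.5625, |3A| = 16, inequality holds.


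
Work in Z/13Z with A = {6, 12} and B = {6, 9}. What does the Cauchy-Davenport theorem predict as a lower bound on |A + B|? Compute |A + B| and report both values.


Cauchy-Davenport: |A + B| ≥ min(p, |A| + |B| - 1) for A, B nonempty in Z/pZ.
|A| = 2, |B| = 2, p = 13.
CD lower bound = min(13, 2 + 2 - 1) = min(13, 3) = 3.
Compute A + B mod 13 directly:
a = 6: 6+6=12, 6+9=2
a = 12: 12+6=5, 12+9=8
A + B = {2, 5, 8, 12}, so |A + B| = 4.
Verify: 4 ≥ 3? Yes ✓.

CD lower bound = 3, actual |A + B| = 4.


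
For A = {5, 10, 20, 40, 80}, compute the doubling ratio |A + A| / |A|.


|A| = 5.
Compute A + A by enumerating all 25 pairs.
A + A = {10, 15, 20, 25, 30, 40, 45, 50, 60, 80, 85, 90, 100, 120, 160}, so |A + A| = 15.
K = |A + A| / |A| = 15/5 = 3/1 ≈ 3.0000.
Reference: AP of size 5 gives K = 9/5 ≈ 1.8000; a fully generic set of size 5 gives K ≈ 3.0000.

|A| = 5, |A + A| = 15, K = 15/5 = 3/1.


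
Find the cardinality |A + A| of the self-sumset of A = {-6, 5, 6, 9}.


A + A = {a + a' : a, a' ∈ A}; |A| = 4.
General bounds: 2|A| - 1 ≤ |A + A| ≤ |A|(|A|+1)/2, i.e. 7 ≤ |A + A| ≤ 10.
Lower bound 2|A|-1 is attained iff A is an arithmetic progression.
Enumerate sums a + a' for a ≤ a' (symmetric, so this suffices):
a = -6: -6+-6=-12, -6+5=-1, -6+6=0, -6+9=3
a = 5: 5+5=10, 5+6=11, 5+9=14
a = 6: 6+6=12, 6+9=15
a = 9: 9+9=18
Distinct sums: {-12, -1, 0, 3, 10, 11, 12, 14, 15, 18}
|A + A| = 10

|A + A| = 10


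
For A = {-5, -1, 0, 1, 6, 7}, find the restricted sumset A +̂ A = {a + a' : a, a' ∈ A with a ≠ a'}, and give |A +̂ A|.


Restricted sumset: A +̂ A = {a + a' : a ∈ A, a' ∈ A, a ≠ a'}.
Equivalently, take A + A and drop any sum 2a that is achievable ONLY as a + a for a ∈ A (i.e. sums representable only with equal summands).
Enumerate pairs (a, a') with a < a' (symmetric, so each unordered pair gives one sum; this covers all a ≠ a'):
  -5 + -1 = -6
  -5 + 0 = -5
  -5 + 1 = -4
  -5 + 6 = 1
  -5 + 7 = 2
  -1 + 0 = -1
  -1 + 1 = 0
  -1 + 6 = 5
  -1 + 7 = 6
  0 + 1 = 1
  0 + 6 = 6
  0 + 7 = 7
  1 + 6 = 7
  1 + 7 = 8
  6 + 7 = 13
Collected distinct sums: {-6, -5, -4, -1, 0, 1, 2, 5, 6, 7, 8, 13}
|A +̂ A| = 12
(Reference bound: |A +̂ A| ≥ 2|A| - 3 for |A| ≥ 2, with |A| = 6 giving ≥ 9.)

|A +̂ A| = 12


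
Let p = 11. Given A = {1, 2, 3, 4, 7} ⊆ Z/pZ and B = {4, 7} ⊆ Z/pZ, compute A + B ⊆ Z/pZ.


Work in Z/11Z: reduce every sum a + b modulo 11.
Enumerate all 10 pairs:
a = 1: 1+4=5, 1+7=8
a = 2: 2+4=6, 2+7=9
a = 3: 3+4=7, 3+7=10
a = 4: 4+4=8, 4+7=0
a = 7: 7+4=0, 7+7=3
Distinct residues collected: {0, 3, 5, 6, 7, 8, 9, 10}
|A + B| = 8 (out of 11 total residues).

A + B = {0, 3, 5, 6, 7, 8, 9, 10}


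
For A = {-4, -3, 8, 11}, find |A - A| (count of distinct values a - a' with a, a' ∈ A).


A - A = {a - a' : a, a' ∈ A}; |A| = 4.
Bounds: 2|A|-1 ≤ |A - A| ≤ |A|² - |A| + 1, i.e. 7 ≤ |A - A| ≤ 13.
Note: 0 ∈ A - A always (from a - a). The set is symmetric: if d ∈ A - A then -d ∈ A - A.
Enumerate nonzero differences d = a - a' with a > a' (then include -d):
Positive differences: {1, 3, 11, 12, 14, 15}
Full difference set: {0} ∪ (positive diffs) ∪ (negative diffs).
|A - A| = 1 + 2·6 = 13 (matches direct enumeration: 13).

|A - A| = 13


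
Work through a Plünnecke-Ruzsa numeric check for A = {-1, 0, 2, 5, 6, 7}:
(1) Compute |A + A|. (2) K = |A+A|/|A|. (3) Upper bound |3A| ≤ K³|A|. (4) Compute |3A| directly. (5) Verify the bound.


|A| = 6.
Step 1: Compute A + A by enumerating all 36 pairs.
A + A = {-2, -1, 0, 1, 2, 4, 5, 6, 7, 8, 9, 10, 11, 12, 13, 14}, so |A + A| = 16.
Step 2: Doubling constant K = |A + A|/|A| = 16/6 = 16/6 ≈ 2.6667.
Step 3: Plünnecke-Ruzsa gives |3A| ≤ K³·|A| = (2.6667)³ · 6 ≈ 113.7778.
Step 4: Compute 3A = A + A + A directly by enumerating all triples (a,b,c) ∈ A³; |3A| = 25.
Step 5: Check 25 ≤ 113.7778? Yes ✓.

K = 16/6, Plünnecke-Ruzsa bound K³|A| ≈ 113.7778, |3A| = 25, inequality holds.


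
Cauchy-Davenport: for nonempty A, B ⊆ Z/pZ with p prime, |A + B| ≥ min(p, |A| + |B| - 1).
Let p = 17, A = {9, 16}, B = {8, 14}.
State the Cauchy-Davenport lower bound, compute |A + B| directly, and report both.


Cauchy-Davenport: |A + B| ≥ min(p, |A| + |B| - 1) for A, B nonempty in Z/pZ.
|A| = 2, |B| = 2, p = 17.
CD lower bound = min(17, 2 + 2 - 1) = min(17, 3) = 3.
Compute A + B mod 17 directly:
a = 9: 9+8=0, 9+14=6
a = 16: 16+8=7, 16+14=13
A + B = {0, 6, 7, 13}, so |A + B| = 4.
Verify: 4 ≥ 3? Yes ✓.

CD lower bound = 3, actual |A + B| = 4.


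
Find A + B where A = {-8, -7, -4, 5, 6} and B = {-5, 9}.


A + B = {a + b : a ∈ A, b ∈ B}.
Enumerate all |A|·|B| = 5·2 = 10 pairs (a, b) and collect distinct sums.
a = -8: -8+-5=-13, -8+9=1
a = -7: -7+-5=-12, -7+9=2
a = -4: -4+-5=-9, -4+9=5
a = 5: 5+-5=0, 5+9=14
a = 6: 6+-5=1, 6+9=15
Collecting distinct sums: A + B = {-13, -12, -9, 0, 1, 2, 5, 14, 15}
|A + B| = 9

A + B = {-13, -12, -9, 0, 1, 2, 5, 14, 15}


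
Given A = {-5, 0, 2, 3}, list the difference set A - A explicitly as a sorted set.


A - A = {a - a' : a, a' ∈ A}.
Compute a - a' for each ordered pair (a, a'):
a = -5: -5--5=0, -5-0=-5, -5-2=-7, -5-3=-8
a = 0: 0--5=5, 0-0=0, 0-2=-2, 0-3=-3
a = 2: 2--5=7, 2-0=2, 2-2=0, 2-3=-1
a = 3: 3--5=8, 3-0=3, 3-2=1, 3-3=0
Collecting distinct values (and noting 0 appears from a-a):
A - A = {-8, -7, -5, -3, -2, -1, 0, 1, 2, 3, 5, 7, 8}
|A - A| = 13

A - A = {-8, -7, -5, -3, -2, -1, 0, 1, 2, 3, 5, 7, 8}


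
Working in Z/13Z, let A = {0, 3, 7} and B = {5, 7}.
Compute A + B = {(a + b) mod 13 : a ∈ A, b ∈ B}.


Work in Z/13Z: reduce every sum a + b modulo 13.
Enumerate all 6 pairs:
a = 0: 0+5=5, 0+7=7
a = 3: 3+5=8, 3+7=10
a = 7: 7+5=12, 7+7=1
Distinct residues collected: {1, 5, 7, 8, 10, 12}
|A + B| = 6 (out of 13 total residues).

A + B = {1, 5, 7, 8, 10, 12}


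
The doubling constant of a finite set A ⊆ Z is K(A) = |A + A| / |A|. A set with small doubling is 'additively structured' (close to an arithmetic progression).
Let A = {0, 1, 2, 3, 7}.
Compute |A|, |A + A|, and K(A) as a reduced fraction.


|A| = 5.
Compute A + A by enumerating all 25 pairs.
A + A = {0, 1, 2, 3, 4, 5, 6, 7, 8, 9, 10, 14}, so |A + A| = 12.
K = |A + A| / |A| = 12/5 (already in lowest terms) ≈ 2.4000.
Reference: AP of size 5 gives K = 9/5 ≈ 1.8000; a fully generic set of size 5 gives K ≈ 3.0000.

|A| = 5, |A + A| = 12, K = 12/5.


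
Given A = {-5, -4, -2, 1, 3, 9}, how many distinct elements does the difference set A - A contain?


A - A = {a - a' : a, a' ∈ A}; |A| = 6.
Bounds: 2|A|-1 ≤ |A - A| ≤ |A|² - |A| + 1, i.e. 11 ≤ |A - A| ≤ 31.
Note: 0 ∈ A - A always (from a - a). The set is symmetric: if d ∈ A - A then -d ∈ A - A.
Enumerate nonzero differences d = a - a' with a > a' (then include -d):
Positive differences: {1, 2, 3, 5, 6, 7, 8, 11, 13, 14}
Full difference set: {0} ∪ (positive diffs) ∪ (negative diffs).
|A - A| = 1 + 2·10 = 21 (matches direct enumeration: 21).

|A - A| = 21


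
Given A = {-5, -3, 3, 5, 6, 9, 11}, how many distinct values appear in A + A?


A + A = {a + a' : a, a' ∈ A}; |A| = 7.
General bounds: 2|A| - 1 ≤ |A + A| ≤ |A|(|A|+1)/2, i.e. 13 ≤ |A + A| ≤ 28.
Lower bound 2|A|-1 is attained iff A is an arithmetic progression.
Enumerate sums a + a' for a ≤ a' (symmetric, so this suffices):
a = -5: -5+-5=-10, -5+-3=-8, -5+3=-2, -5+5=0, -5+6=1, -5+9=4, -5+11=6
a = -3: -3+-3=-6, -3+3=0, -3+5=2, -3+6=3, -3+9=6, -3+11=8
a = 3: 3+3=6, 3+5=8, 3+6=9, 3+9=12, 3+11=14
a = 5: 5+5=10, 5+6=11, 5+9=14, 5+11=16
a = 6: 6+6=12, 6+9=15, 6+11=17
a = 9: 9+9=18, 9+11=20
a = 11: 11+11=22
Distinct sums: {-10, -8, -6, -2, 0, 1, 2, 3, 4, 6, 8, 9, 10, 11, 12, 14, 15, 16, 17, 18, 20, 22}
|A + A| = 22

|A + A| = 22


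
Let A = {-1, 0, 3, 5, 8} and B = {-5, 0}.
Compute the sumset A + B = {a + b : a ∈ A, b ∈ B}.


A + B = {a + b : a ∈ A, b ∈ B}.
Enumerate all |A|·|B| = 5·2 = 10 pairs (a, b) and collect distinct sums.
a = -1: -1+-5=-6, -1+0=-1
a = 0: 0+-5=-5, 0+0=0
a = 3: 3+-5=-2, 3+0=3
a = 5: 5+-5=0, 5+0=5
a = 8: 8+-5=3, 8+0=8
Collecting distinct sums: A + B = {-6, -5, -2, -1, 0, 3, 5, 8}
|A + B| = 8

A + B = {-6, -5, -2, -1, 0, 3, 5, 8}


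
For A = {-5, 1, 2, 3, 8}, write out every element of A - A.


A - A = {a - a' : a, a' ∈ A}.
Compute a - a' for each ordered pair (a, a'):
a = -5: -5--5=0, -5-1=-6, -5-2=-7, -5-3=-8, -5-8=-13
a = 1: 1--5=6, 1-1=0, 1-2=-1, 1-3=-2, 1-8=-7
a = 2: 2--5=7, 2-1=1, 2-2=0, 2-3=-1, 2-8=-6
a = 3: 3--5=8, 3-1=2, 3-2=1, 3-3=0, 3-8=-5
a = 8: 8--5=13, 8-1=7, 8-2=6, 8-3=5, 8-8=0
Collecting distinct values (and noting 0 appears from a-a):
A - A = {-13, -8, -7, -6, -5, -2, -1, 0, 1, 2, 5, 6, 7, 8, 13}
|A - A| = 15

A - A = {-13, -8, -7, -6, -5, -2, -1, 0, 1, 2, 5, 6, 7, 8, 13}


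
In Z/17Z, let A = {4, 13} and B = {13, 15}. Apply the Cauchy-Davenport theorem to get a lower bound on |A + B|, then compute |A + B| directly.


Cauchy-Davenport: |A + B| ≥ min(p, |A| + |B| - 1) for A, B nonempty in Z/pZ.
|A| = 2, |B| = 2, p = 17.
CD lower bound = min(17, 2 + 2 - 1) = min(17, 3) = 3.
Compute A + B mod 17 directly:
a = 4: 4+13=0, 4+15=2
a = 13: 13+13=9, 13+15=11
A + B = {0, 2, 9, 11}, so |A + B| = 4.
Verify: 4 ≥ 3? Yes ✓.

CD lower bound = 3, actual |A + B| = 4.


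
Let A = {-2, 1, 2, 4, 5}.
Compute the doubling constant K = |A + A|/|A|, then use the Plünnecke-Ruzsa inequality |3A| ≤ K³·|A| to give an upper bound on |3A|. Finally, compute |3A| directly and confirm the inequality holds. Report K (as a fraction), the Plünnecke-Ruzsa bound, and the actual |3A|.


|A| = 5.
Step 1: Compute A + A by enumerating all 25 pairs.
A + A = {-4, -1, 0, 2, 3, 4, 5, 6, 7, 8, 9, 10}, so |A + A| = 12.
Step 2: Doubling constant K = |A + A|/|A| = 12/5 = 12/5 ≈ 2.4000.
Step 3: Plünnecke-Ruzsa gives |3A| ≤ K³·|A| = (2.4000)³ · 5 ≈ 69.1200.
Step 4: Compute 3A = A + A + A directly by enumerating all triples (a,b,c) ∈ A³; |3A| = 19.
Step 5: Check 19 ≤ 69.1200? Yes ✓.

K = 12/5, Plünnecke-Ruzsa bound K³|A| ≈ 69.1200, |3A| = 19, inequality holds.


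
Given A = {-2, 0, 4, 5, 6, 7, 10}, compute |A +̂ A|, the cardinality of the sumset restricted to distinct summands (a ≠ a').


Restricted sumset: A +̂ A = {a + a' : a ∈ A, a' ∈ A, a ≠ a'}.
Equivalently, take A + A and drop any sum 2a that is achievable ONLY as a + a for a ∈ A (i.e. sums representable only with equal summands).
Enumerate pairs (a, a') with a < a' (symmetric, so each unordered pair gives one sum; this covers all a ≠ a'):
  -2 + 0 = -2
  -2 + 4 = 2
  -2 + 5 = 3
  -2 + 6 = 4
  -2 + 7 = 5
  -2 + 10 = 8
  0 + 4 = 4
  0 + 5 = 5
  0 + 6 = 6
  0 + 7 = 7
  0 + 10 = 10
  4 + 5 = 9
  4 + 6 = 10
  4 + 7 = 11
  4 + 10 = 14
  5 + 6 = 11
  5 + 7 = 12
  5 + 10 = 15
  6 + 7 = 13
  6 + 10 = 16
  7 + 10 = 17
Collected distinct sums: {-2, 2, 3, 4, 5, 6, 7, 8, 9, 10, 11, 12, 13, 14, 15, 16, 17}
|A +̂ A| = 17
(Reference bound: |A +̂ A| ≥ 2|A| - 3 for |A| ≥ 2, with |A| = 7 giving ≥ 11.)

|A +̂ A| = 17


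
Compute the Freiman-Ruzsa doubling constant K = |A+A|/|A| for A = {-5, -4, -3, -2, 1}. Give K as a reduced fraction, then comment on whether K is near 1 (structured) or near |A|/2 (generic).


|A| = 5.
Compute A + A by enumerating all 25 pairs.
A + A = {-10, -9, -8, -7, -6, -5, -4, -3, -2, -1, 2}, so |A + A| = 11.
K = |A + A| / |A| = 11/5 (already in lowest terms) ≈ 2.2000.
Reference: AP of size 5 gives K = 9/5 ≈ 1.8000; a fully generic set of size 5 gives K ≈ 3.0000.

|A| = 5, |A + A| = 11, K = 11/5.


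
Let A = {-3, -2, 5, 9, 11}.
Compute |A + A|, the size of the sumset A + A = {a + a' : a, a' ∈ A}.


A + A = {a + a' : a, a' ∈ A}; |A| = 5.
General bounds: 2|A| - 1 ≤ |A + A| ≤ |A|(|A|+1)/2, i.e. 9 ≤ |A + A| ≤ 15.
Lower bound 2|A|-1 is attained iff A is an arithmetic progression.
Enumerate sums a + a' for a ≤ a' (symmetric, so this suffices):
a = -3: -3+-3=-6, -3+-2=-5, -3+5=2, -3+9=6, -3+11=8
a = -2: -2+-2=-4, -2+5=3, -2+9=7, -2+11=9
a = 5: 5+5=10, 5+9=14, 5+11=16
a = 9: 9+9=18, 9+11=20
a = 11: 11+11=22
Distinct sums: {-6, -5, -4, 2, 3, 6, 7, 8, 9, 10, 14, 16, 18, 20, 22}
|A + A| = 15

|A + A| = 15


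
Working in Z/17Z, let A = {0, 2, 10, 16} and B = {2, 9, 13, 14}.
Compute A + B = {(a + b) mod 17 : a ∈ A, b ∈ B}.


Work in Z/17Z: reduce every sum a + b modulo 17.
Enumerate all 16 pairs:
a = 0: 0+2=2, 0+9=9, 0+13=13, 0+14=14
a = 2: 2+2=4, 2+9=11, 2+13=15, 2+14=16
a = 10: 10+2=12, 10+9=2, 10+13=6, 10+14=7
a = 16: 16+2=1, 16+9=8, 16+13=12, 16+14=13
Distinct residues collected: {1, 2, 4, 6, 7, 8, 9, 11, 12, 13, 14, 15, 16}
|A + B| = 13 (out of 17 total residues).

A + B = {1, 2, 4, 6, 7, 8, 9, 11, 12, 13, 14, 15, 16}


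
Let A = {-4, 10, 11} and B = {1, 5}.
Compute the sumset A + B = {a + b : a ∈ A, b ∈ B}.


A + B = {a + b : a ∈ A, b ∈ B}.
Enumerate all |A|·|B| = 3·2 = 6 pairs (a, b) and collect distinct sums.
a = -4: -4+1=-3, -4+5=1
a = 10: 10+1=11, 10+5=15
a = 11: 11+1=12, 11+5=16
Collecting distinct sums: A + B = {-3, 1, 11, 12, 15, 16}
|A + B| = 6

A + B = {-3, 1, 11, 12, 15, 16}


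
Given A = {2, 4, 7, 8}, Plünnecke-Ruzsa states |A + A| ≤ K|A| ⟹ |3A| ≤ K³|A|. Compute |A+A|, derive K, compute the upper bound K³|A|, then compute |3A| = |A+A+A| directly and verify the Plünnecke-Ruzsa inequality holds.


|A| = 4.
Step 1: Compute A + A by enumerating all 16 pairs.
A + A = {4, 6, 8, 9, 10, 11, 12, 14, 15, 16}, so |A + A| = 10.
Step 2: Doubling constant K = |A + A|/|A| = 10/4 = 10/4 ≈ 2.5000.
Step 3: Plünnecke-Ruzsa gives |3A| ≤ K³·|A| = (2.5000)³ · 4 ≈ 62.5000.
Step 4: Compute 3A = A + A + A directly by enumerating all triples (a,b,c) ∈ A³; |3A| = 17.
Step 5: Check 17 ≤ 62.5000? Yes ✓.

K = 10/4, Plünnecke-Ruzsa bound K³|A| ≈ 62.5000, |3A| = 17, inequality holds.


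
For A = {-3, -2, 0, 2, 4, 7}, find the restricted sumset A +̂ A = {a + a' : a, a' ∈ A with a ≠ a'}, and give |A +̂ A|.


Restricted sumset: A +̂ A = {a + a' : a ∈ A, a' ∈ A, a ≠ a'}.
Equivalently, take A + A and drop any sum 2a that is achievable ONLY as a + a for a ∈ A (i.e. sums representable only with equal summands).
Enumerate pairs (a, a') with a < a' (symmetric, so each unordered pair gives one sum; this covers all a ≠ a'):
  -3 + -2 = -5
  -3 + 0 = -3
  -3 + 2 = -1
  -3 + 4 = 1
  -3 + 7 = 4
  -2 + 0 = -2
  -2 + 2 = 0
  -2 + 4 = 2
  -2 + 7 = 5
  0 + 2 = 2
  0 + 4 = 4
  0 + 7 = 7
  2 + 4 = 6
  2 + 7 = 9
  4 + 7 = 11
Collected distinct sums: {-5, -3, -2, -1, 0, 1, 2, 4, 5, 6, 7, 9, 11}
|A +̂ A| = 13
(Reference bound: |A +̂ A| ≥ 2|A| - 3 for |A| ≥ 2, with |A| = 6 giving ≥ 9.)

|A +̂ A| = 13


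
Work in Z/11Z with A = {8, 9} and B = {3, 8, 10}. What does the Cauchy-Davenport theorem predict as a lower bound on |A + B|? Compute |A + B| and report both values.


Cauchy-Davenport: |A + B| ≥ min(p, |A| + |B| - 1) for A, B nonempty in Z/pZ.
|A| = 2, |B| = 3, p = 11.
CD lower bound = min(11, 2 + 3 - 1) = min(11, 4) = 4.
Compute A + B mod 11 directly:
a = 8: 8+3=0, 8+8=5, 8+10=7
a = 9: 9+3=1, 9+8=6, 9+10=8
A + B = {0, 1, 5, 6, 7, 8}, so |A + B| = 6.
Verify: 6 ≥ 4? Yes ✓.

CD lower bound = 4, actual |A + B| = 6.


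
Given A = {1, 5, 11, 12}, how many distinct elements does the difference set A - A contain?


A - A = {a - a' : a, a' ∈ A}; |A| = 4.
Bounds: 2|A|-1 ≤ |A - A| ≤ |A|² - |A| + 1, i.e. 7 ≤ |A - A| ≤ 13.
Note: 0 ∈ A - A always (from a - a). The set is symmetric: if d ∈ A - A then -d ∈ A - A.
Enumerate nonzero differences d = a - a' with a > a' (then include -d):
Positive differences: {1, 4, 6, 7, 10, 11}
Full difference set: {0} ∪ (positive diffs) ∪ (negative diffs).
|A - A| = 1 + 2·6 = 13 (matches direct enumeration: 13).

|A - A| = 13


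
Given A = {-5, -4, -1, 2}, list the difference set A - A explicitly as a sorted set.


A - A = {a - a' : a, a' ∈ A}.
Compute a - a' for each ordered pair (a, a'):
a = -5: -5--5=0, -5--4=-1, -5--1=-4, -5-2=-7
a = -4: -4--5=1, -4--4=0, -4--1=-3, -4-2=-6
a = -1: -1--5=4, -1--4=3, -1--1=0, -1-2=-3
a = 2: 2--5=7, 2--4=6, 2--1=3, 2-2=0
Collecting distinct values (and noting 0 appears from a-a):
A - A = {-7, -6, -4, -3, -1, 0, 1, 3, 4, 6, 7}
|A - A| = 11

A - A = {-7, -6, -4, -3, -1, 0, 1, 3, 4, 6, 7}


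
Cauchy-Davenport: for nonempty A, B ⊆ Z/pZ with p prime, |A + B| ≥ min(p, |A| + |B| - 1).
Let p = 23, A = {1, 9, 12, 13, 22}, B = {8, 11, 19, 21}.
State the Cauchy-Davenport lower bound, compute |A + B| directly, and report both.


Cauchy-Davenport: |A + B| ≥ min(p, |A| + |B| - 1) for A, B nonempty in Z/pZ.
|A| = 5, |B| = 4, p = 23.
CD lower bound = min(23, 5 + 4 - 1) = min(23, 8) = 8.
Compute A + B mod 23 directly:
a = 1: 1+8=9, 1+11=12, 1+19=20, 1+21=22
a = 9: 9+8=17, 9+11=20, 9+19=5, 9+21=7
a = 12: 12+8=20, 12+11=0, 12+19=8, 12+21=10
a = 13: 13+8=21, 13+11=1, 13+19=9, 13+21=11
a = 22: 22+8=7, 22+11=10, 22+19=18, 22+21=20
A + B = {0, 1, 5, 7, 8, 9, 10, 11, 12, 17, 18, 20, 21, 22}, so |A + B| = 14.
Verify: 14 ≥ 8? Yes ✓.

CD lower bound = 8, actual |A + B| = 14.


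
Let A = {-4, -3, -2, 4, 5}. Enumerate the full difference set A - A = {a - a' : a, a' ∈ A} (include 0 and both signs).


A - A = {a - a' : a, a' ∈ A}.
Compute a - a' for each ordered pair (a, a'):
a = -4: -4--4=0, -4--3=-1, -4--2=-2, -4-4=-8, -4-5=-9
a = -3: -3--4=1, -3--3=0, -3--2=-1, -3-4=-7, -3-5=-8
a = -2: -2--4=2, -2--3=1, -2--2=0, -2-4=-6, -2-5=-7
a = 4: 4--4=8, 4--3=7, 4--2=6, 4-4=0, 4-5=-1
a = 5: 5--4=9, 5--3=8, 5--2=7, 5-4=1, 5-5=0
Collecting distinct values (and noting 0 appears from a-a):
A - A = {-9, -8, -7, -6, -2, -1, 0, 1, 2, 6, 7, 8, 9}
|A - A| = 13

A - A = {-9, -8, -7, -6, -2, -1, 0, 1, 2, 6, 7, 8, 9}
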